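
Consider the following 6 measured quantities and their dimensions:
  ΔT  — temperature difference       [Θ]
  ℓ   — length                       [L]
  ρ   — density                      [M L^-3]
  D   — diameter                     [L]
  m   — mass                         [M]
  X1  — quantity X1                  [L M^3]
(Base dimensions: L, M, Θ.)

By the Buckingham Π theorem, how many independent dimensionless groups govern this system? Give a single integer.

3

Write exponents as rows L,M,Θ / cols ΔT,ℓ,ρ,D,m,X1:
  L: [ 0  1 -3  1  0  1]
  M: [ 0  0  1  0  1  3]
  Θ: [ 1  0  0  0  0  0]
Row reduction gives pivot columns ΔT,ℓ,ρ; rank = 3
6 vars − rank 3 = 3 Π groups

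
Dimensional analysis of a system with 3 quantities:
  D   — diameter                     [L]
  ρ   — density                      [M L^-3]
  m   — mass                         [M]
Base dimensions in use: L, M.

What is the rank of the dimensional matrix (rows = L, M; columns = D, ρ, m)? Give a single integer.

2

Dimensional matrix (L×M by D×ρ×m):
  L: [ 1 -3  0]
  M: [ 0  1  1]
Row reduction gives pivot columns D,ρ; rank = 2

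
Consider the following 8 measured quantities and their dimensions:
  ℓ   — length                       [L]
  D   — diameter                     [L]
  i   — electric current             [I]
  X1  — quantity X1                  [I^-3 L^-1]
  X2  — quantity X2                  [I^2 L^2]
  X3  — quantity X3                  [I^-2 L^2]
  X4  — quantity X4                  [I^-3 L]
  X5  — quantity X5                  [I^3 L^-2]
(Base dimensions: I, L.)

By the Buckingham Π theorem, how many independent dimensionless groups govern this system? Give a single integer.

6

Exponent matrix [I,L] × [ℓ,D,i,X1,X2,X3,X4,X5]:
  I: [ 0  0  1 -3  2 -2 -3  3]
  L: [ 1  1  0 -1  2  2  1 -2]
Row reduction gives pivot columns ℓ,i; rank = 2
n=8, r=2 ⇒ 6 dimensionless groups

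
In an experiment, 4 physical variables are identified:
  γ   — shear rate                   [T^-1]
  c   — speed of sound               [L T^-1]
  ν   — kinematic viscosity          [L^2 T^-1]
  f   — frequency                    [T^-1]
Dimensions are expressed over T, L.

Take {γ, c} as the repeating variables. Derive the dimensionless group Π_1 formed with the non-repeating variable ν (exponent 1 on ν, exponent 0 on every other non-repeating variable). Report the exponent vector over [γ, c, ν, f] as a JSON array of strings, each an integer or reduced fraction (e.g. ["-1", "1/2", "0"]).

Exponent matrix [T,L] × [γ,c,ν,f]:
  T: [-1 -1 -1 -1]
  L: [ 0  1  2  0]
Echelon form has 2 nonzero rows (pivots: γ,c)
Repeat: γ,c; free: ν,f
RREF:
  r0: [   1    0   -1    1]
  r1: [   0    1    2    0]
Fix exponent of ν at 1, f at 0; solve each RREF row for its pivot's exponent:
  r0: exp(γ) + (-1)·1 = 0 ⇒ exp(γ) = 1
  r1: exp(c) + (2)·1 = 0 ⇒ exp(c) = -2
Π_1 = γ · c^-2 · ν

["1", "-2", "1", "0"]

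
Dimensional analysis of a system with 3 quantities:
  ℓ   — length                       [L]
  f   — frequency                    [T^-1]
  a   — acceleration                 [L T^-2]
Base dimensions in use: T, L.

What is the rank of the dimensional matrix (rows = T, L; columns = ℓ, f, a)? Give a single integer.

Dimensional matrix (T×L by ℓ×f×a):
  T: [ 0 -1 -2]
  L: [ 1  0  1]
Echelon form has 2 nonzero rows (pivots: ℓ,f)

2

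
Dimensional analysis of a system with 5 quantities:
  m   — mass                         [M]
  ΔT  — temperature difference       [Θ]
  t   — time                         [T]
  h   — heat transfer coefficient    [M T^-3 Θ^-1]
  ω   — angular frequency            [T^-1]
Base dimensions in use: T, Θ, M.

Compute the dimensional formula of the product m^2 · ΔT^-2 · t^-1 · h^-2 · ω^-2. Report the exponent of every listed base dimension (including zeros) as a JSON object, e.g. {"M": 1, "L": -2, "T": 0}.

Dimensional matrix (T×Θ×M by m×ΔT×t×h×ω):
  T: [ 0  0  1 -3 -1]
  Θ: [ 0  1  0 -1  0]
  M: [ 1  0  0  1  0]
  [T]: (2)·0+(-2)·0+(-1)·1+(-2)·-3+(-2)·-1 = 7
  [Θ]: (2)·0+(-2)·1+(-1)·0+(-2)·-1+(-2)·0 = 0
  [M]: (2)·1+(-2)·0+(-1)·0+(-2)·1+(-2)·0 = 0
⇒ T^7

{"T": 7, "Θ": 0, "M": 0}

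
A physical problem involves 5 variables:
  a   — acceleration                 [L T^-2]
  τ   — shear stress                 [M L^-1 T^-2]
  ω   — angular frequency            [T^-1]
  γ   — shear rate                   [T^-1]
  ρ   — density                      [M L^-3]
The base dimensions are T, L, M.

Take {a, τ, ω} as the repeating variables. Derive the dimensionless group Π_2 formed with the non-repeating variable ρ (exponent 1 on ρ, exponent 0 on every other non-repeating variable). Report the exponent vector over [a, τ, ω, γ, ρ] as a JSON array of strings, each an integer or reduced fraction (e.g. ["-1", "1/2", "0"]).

["2", "-1", "-2", "0", "1"]

Exponent matrix [T,L,M] × [a,τ,ω,γ,ρ]:
  T: [-2 -2 -1 -1  0]
  L: [ 1 -1  0  0 -3]
  M: [ 0  1  0  0  1]
Echelon form has 3 nonzero rows (pivots: a,τ,ω)
Pivot set = {a,τ,ω}, free = {γ,ρ}
RREF:
  r0: [   1    0    0    0   -2]
  r1: [   0    1    0    0    1]
  r2: [   0    0    1    1    2]
Fix exponent of ρ at 1, γ at 0; solve each RREF row for its pivot's exponent:
  r0: exp(a) + (-2)·1 = 0 ⇒ exp(a) = 2
  r1: exp(τ) + (1)·1 = 0 ⇒ exp(τ) = -1
  r2: exp(ω) + (2)·1 = 0 ⇒ exp(ω) = -2
Π_2 = a^2 · τ^-1 · ω^-2 · ρ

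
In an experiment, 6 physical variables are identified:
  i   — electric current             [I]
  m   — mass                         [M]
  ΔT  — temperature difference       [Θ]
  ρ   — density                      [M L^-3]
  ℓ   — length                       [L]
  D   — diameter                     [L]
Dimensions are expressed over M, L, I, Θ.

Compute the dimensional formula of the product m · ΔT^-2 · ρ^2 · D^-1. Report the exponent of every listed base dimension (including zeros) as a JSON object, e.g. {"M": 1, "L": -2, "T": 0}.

{"M": 3, "L": -7, "I": 0, "Θ": -2}

Write exponents as rows M,L,I,Θ / cols i,m,ΔT,ρ,ℓ,D:
  M: [ 0  1  0  1  0  0]
  L: [ 0  0  0 -3  1  1]
  I: [ 1  0  0  0  0  0]
  Θ: [ 0  0  1  0  0  0]
  [M]: (1)·1+(-2)·0+(2)·1+(-1)·0 = 3
  [L]: (1)·0+(-2)·0+(2)·-3+(-1)·1 = -7
  [I]: (1)·0+(-2)·0+(2)·0+(-1)·0 = 0
  [Θ]: (1)·0+(-2)·1+(2)·0+(-1)·0 = -2
⇒ M^3 L^-7 Θ^-2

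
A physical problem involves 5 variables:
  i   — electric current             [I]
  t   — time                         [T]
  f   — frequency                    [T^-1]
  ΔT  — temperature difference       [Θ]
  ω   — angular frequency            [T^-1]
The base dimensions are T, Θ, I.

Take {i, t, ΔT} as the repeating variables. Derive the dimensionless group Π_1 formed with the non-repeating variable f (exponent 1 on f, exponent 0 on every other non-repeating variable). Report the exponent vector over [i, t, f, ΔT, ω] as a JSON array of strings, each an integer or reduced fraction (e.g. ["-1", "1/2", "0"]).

["0", "1", "1", "0", "0"]

Write exponents as rows T,Θ,I / cols i,t,f,ΔT,ω:
  T: [ 0  1 -1  0 -1]
  Θ: [ 0  0  0  1  0]
  I: [ 1  0  0  0  0]
Echelon form has 3 nonzero rows (pivots: i,t,ΔT)
Pivot set = {i,t,ΔT}, free = {f,ω}
RREF:
  r0: [   1    0    0    0    0]
  r1: [   0    1   -1    0   -1]
  r2: [   0    0    0    1    0]
Fix exponent of f at 1, ω at 0; solve each RREF row for its pivot's exponent:
  r0: exp(i) + (0)·1 = 0 ⇒ exp(i) = 0
  r1: exp(t) + (-1)·1 = 0 ⇒ exp(t) = 1
  r2: exp(ΔT) + (0)·1 = 0 ⇒ exp(ΔT) = 0
Π_1 = t · f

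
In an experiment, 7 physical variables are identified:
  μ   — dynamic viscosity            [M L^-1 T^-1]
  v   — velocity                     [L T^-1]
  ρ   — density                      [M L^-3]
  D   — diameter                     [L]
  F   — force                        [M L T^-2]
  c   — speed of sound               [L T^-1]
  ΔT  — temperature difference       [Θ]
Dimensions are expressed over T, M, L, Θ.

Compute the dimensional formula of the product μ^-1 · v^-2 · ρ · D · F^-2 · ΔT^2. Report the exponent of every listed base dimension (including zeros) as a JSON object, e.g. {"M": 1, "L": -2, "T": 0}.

Dimensional matrix (T×M×L×Θ by μ×v×ρ×D×F×c×ΔT):
  T: [-1 -1  0  0 -2 -1  0]
  M: [ 1  0  1  0  1  0  0]
  L: [-1  1 -3  1  1  1  0]
  Θ: [ 0  0  0  0  0  0  1]
  [T]: (-1)·-1+(-2)·-1+(1)·0+(1)·0+(-2)·-2+(2)·0 = 7
  [M]: (-1)·1+(-2)·0+(1)·1+(1)·0+(-2)·1+(2)·0 = -2
  [L]: (-1)·-1+(-2)·1+(1)·-3+(1)·1+(-2)·1+(2)·0 = -5
  [Θ]: (-1)·0+(-2)·0+(1)·0+(1)·0+(-2)·0+(2)·1 = 2
⇒ T^7 M^-2 L^-5 Θ^2

{"T": 7, "M": -2, "L": -5, "Θ": 2}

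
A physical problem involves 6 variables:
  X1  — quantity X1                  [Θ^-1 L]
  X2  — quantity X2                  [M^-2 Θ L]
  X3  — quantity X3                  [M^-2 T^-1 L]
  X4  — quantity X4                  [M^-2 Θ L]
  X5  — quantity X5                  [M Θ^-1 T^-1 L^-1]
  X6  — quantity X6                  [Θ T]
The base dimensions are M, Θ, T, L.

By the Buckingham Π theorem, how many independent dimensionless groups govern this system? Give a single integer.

3

Dimensional matrix (M×Θ×T×L by X1×X2×X3×X4×X5×X6):
  M: [ 0 -2 -2 -2  1  0]
  Θ: [-1  1  0  1 -1  1]
  T: [ 0  0 -1  0 -1  1]
  L: [ 1  1  1  1 -1  0]
Echelon form has 3 nonzero rows (pivots: X1,X2,X3)
Π count = n − r = 6 − 3 = 3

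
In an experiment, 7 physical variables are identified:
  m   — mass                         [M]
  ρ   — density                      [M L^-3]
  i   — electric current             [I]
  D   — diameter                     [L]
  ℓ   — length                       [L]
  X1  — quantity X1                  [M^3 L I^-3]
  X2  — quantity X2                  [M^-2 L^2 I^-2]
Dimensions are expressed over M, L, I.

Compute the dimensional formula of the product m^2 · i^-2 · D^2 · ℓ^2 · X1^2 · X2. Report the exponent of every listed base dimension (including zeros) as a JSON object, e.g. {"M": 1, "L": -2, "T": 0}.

Exponent matrix [M,L,I] × [m,ρ,i,D,ℓ,X1,X2]:
  M: [ 1  1  0  0  0  3 -2]
  L: [ 0 -3  0  1  1  1  2]
  I: [ 0  0  1  0  0 -3 -2]
  [M]: (2)·1+(-2)·0+(2)·0+(2)·0+(2)·3+(1)·-2 = 6
  [L]: (2)·0+(-2)·0+(2)·1+(2)·1+(2)·1+(1)·2 = 8
  [I]: (2)·0+(-2)·1+(2)·0+(2)·0+(2)·-3+(1)·-2 = -10
⇒ M^6 L^8 I^-10

{"M": 6, "L": 8, "I": -10}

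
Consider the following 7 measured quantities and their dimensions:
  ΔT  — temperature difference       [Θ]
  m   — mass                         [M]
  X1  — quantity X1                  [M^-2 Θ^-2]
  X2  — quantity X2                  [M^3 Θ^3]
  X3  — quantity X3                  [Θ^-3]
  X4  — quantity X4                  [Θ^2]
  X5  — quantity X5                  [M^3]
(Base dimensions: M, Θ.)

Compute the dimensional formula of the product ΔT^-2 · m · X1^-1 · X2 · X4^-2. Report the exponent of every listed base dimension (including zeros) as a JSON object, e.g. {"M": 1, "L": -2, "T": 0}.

Write exponents as rows M,Θ / cols ΔT,m,X1,X2,X3,X4,X5:
  M: [ 0  1 -2  3  0  0  3]
  Θ: [ 1  0 -2  3 -3  2  0]
  [M]: (-2)·0+(1)·1+(-1)·-2+(1)·3+(-2)·0 = 6
  [Θ]: (-2)·1+(1)·0+(-1)·-2+(1)·3+(-2)·2 = -1
⇒ M^6 Θ^-1

{"M": 6, "Θ": -1}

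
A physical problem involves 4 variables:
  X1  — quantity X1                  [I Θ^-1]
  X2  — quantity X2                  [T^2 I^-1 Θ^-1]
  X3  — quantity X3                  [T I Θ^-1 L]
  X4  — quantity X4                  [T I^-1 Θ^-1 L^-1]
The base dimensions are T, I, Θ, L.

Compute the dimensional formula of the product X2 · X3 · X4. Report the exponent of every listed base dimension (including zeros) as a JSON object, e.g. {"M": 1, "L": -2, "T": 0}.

Dimensional matrix (T×I×Θ×L by X1×X2×X3×X4):
  T: [ 0  2  1  1]
  I: [ 1 -1  1 -1]
  Θ: [-1 -1 -1 -1]
  L: [ 0  0  1 -1]
  [T]: (1)·2+(1)·1+(1)·1 = 4
  [I]: (1)·-1+(1)·1+(1)·-1 = -1
  [Θ]: (1)·-1+(1)·-1+(1)·-1 = -3
  [L]: (1)·0+(1)·1+(1)·-1 = 0
⇒ T^4 I^-1 Θ^-3

{"T": 4, "I": -1, "Θ": -3, "L": 0}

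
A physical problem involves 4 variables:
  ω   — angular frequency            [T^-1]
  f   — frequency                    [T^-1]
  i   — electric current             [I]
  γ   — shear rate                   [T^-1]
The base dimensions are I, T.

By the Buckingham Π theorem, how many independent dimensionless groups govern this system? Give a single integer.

Dimensional matrix (I×T by ω×f×i×γ):
  I: [ 0  0  1  0]
  T: [-1 -1  0 -1]
Echelon form has 2 nonzero rows (pivots: ω,i)
n=4, r=2 ⇒ 2 dimensionless groups

2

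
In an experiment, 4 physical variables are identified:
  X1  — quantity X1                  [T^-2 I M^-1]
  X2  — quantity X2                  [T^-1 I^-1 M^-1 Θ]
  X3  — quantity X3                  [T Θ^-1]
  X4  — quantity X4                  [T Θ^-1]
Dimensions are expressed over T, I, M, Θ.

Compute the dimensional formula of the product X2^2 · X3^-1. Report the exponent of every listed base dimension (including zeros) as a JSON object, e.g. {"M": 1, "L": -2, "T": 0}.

Write exponents as rows T,I,M,Θ / cols X1,X2,X3,X4:
  T: [-2 -1  1  1]
  I: [ 1 -1  0  0]
  M: [-1 -1  0  0]
  Θ: [ 0  1 -1 -1]
  [T]: (2)·-1+(-1)·1 = -3
  [I]: (2)·-1+(-1)·0 = -2
  [M]: (2)·-1+(-1)·0 = -2
  [Θ]: (2)·1+(-1)·-1 = 3
⇒ T^-3 I^-2 M^-2 Θ^3

{"T": -3, "I": -2, "M": -2, "Θ": 3}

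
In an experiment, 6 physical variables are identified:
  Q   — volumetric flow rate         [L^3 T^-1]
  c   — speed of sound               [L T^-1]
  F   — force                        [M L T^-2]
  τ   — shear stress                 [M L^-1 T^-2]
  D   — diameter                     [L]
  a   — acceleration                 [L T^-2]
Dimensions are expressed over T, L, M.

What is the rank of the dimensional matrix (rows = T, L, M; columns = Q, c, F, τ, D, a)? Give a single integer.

Exponent matrix [T,L,M] × [Q,c,F,τ,D,a]:
  T: [-1 -1 -2 -2  0 -2]
  L: [ 3  1  1 -1  1  1]
  M: [ 0  0  1  1  0  0]
RREF → pivots at {Q,c,F} ⇒ r = 3

3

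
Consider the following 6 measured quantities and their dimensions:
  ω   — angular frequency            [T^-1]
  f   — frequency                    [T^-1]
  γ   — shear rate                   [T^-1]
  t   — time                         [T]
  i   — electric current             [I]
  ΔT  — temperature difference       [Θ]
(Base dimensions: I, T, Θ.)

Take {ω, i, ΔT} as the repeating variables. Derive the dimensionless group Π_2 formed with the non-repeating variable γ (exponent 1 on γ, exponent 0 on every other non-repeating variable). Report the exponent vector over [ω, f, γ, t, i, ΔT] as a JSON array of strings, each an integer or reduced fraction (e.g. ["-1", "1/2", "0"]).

Write exponents as rows I,T,Θ / cols ω,f,γ,t,i,ΔT:
  I: [ 0  0  0  0  1  0]
  T: [-1 -1 -1  1  0  0]
  Θ: [ 0  0  0  0  0  1]
RREF → pivots at {ω,i,ΔT} ⇒ r = 3
Repeat: ω,i,ΔT; free: f,γ,t
RREF:
  r0: [   1    1    1   -1    0    0]
  r1: [   0    0    0    0    1    0]
  r2: [   0    0    0    0    0    1]
Fix exponent of γ at 1, f at 0, t at 0; solve each RREF row for its pivot's exponent:
  r0: exp(ω) + (1)·1 = 0 ⇒ exp(ω) = -1
  r1: exp(i) + (0)·1 = 0 ⇒ exp(i) = 0
  r2: exp(ΔT) + (0)·1 = 0 ⇒ exp(ΔT) = 0
Π_2 = ω^-1 · γ

["-1", "0", "1", "0", "0", "0"]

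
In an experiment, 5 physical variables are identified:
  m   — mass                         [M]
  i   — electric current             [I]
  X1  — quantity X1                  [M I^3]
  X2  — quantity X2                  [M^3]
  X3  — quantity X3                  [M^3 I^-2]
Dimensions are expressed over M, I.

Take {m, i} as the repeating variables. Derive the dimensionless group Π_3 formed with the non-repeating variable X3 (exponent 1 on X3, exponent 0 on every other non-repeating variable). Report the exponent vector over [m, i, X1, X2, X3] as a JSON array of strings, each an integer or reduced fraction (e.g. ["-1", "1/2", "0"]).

["-3", "2", "0", "0", "1"]

Exponent matrix [M,I] × [m,i,X1,X2,X3]:
  M: [ 1  0  1  3  3]
  I: [ 0  1  3  0 -2]
RREF → pivots at {m,i} ⇒ r = 2
Pivot set = {m,i}, free = {X1,X2,X3}
RREF:
  r0: [   1    0    1    3    3]
  r1: [   0    1    3    0   -2]
Fix exponent of X3 at 1, X1 at 0, X2 at 0; solve each RREF row for its pivot's exponent:
  r0: exp(m) + (3)·1 = 0 ⇒ exp(m) = -3
  r1: exp(i) + (-2)·1 = 0 ⇒ exp(i) = 2
Π_3 = m^-3 · i^2 · X3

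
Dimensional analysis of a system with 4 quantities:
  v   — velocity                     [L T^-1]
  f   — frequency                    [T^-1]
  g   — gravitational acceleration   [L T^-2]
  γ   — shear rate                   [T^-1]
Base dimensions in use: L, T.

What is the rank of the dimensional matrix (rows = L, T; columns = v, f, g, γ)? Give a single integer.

Exponent matrix [L,T] × [v,f,g,γ]:
  L: [ 1  0  1  0]
  T: [-1 -1 -2 -1]
Row reduction gives pivot columns v,f; rank = 2

2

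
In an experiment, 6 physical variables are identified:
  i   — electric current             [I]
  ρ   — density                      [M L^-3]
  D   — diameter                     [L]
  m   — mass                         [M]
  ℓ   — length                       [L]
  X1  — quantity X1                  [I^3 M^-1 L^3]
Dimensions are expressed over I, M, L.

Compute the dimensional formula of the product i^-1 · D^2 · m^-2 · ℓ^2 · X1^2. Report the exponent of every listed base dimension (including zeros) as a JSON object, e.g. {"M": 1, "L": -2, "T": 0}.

Exponent matrix [I,M,L] × [i,ρ,D,m,ℓ,X1]:
  I: [ 1  0  0  0  0  3]
  M: [ 0  1  0  1  0 -1]
  L: [ 0 -3  1  0  1  3]
  [I]: (-1)·1+(2)·0+(-2)·0+(2)·0+(2)·3 = 5
  [M]: (-1)·0+(2)·0+(-2)·1+(2)·0+(2)·-1 = -4
  [L]: (-1)·0+(2)·1+(-2)·0+(2)·1+(2)·3 = 10
⇒ I^5 M^-4 L^10

{"I": 5, "M": -4, "L": 10}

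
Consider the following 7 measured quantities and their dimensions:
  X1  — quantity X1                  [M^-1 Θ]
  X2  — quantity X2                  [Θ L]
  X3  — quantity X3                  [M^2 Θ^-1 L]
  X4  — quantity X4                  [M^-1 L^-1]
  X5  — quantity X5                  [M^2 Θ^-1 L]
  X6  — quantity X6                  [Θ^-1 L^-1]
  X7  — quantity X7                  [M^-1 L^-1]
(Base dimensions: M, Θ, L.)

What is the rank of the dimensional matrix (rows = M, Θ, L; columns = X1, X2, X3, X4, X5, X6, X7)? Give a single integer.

Write exponents as rows M,Θ,L / cols X1,X2,X3,X4,X5,X6,X7:
  M: [-1  0  2 -1  2  0 -1]
  Θ: [ 1  1 -1  0 -1 -1  0]
  L: [ 0  1  1 -1  1 -1 -1]
Row reduction gives pivot columns X1,X2; rank = 2

2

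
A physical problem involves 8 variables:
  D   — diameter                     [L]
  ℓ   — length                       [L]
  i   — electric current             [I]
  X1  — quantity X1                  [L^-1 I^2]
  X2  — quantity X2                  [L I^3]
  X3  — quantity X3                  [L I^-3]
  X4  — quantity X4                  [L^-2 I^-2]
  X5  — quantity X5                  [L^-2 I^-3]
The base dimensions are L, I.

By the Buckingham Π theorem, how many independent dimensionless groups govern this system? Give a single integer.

6

Write exponents as rows L,I / cols D,ℓ,i,X1,X2,X3,X4,X5:
  L: [ 1  1  0 -1  1  1 -2 -2]
  I: [ 0  0  1  2  3 -3 -2 -3]
Echelon form has 2 nonzero rows (pivots: D,i)
n=8, r=2 ⇒ 6 dimensionless groups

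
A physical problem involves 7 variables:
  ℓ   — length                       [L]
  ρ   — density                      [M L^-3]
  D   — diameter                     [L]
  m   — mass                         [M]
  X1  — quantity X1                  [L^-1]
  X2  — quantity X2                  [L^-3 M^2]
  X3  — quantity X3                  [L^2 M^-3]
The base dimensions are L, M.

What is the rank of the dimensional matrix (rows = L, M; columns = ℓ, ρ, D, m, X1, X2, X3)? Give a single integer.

Write exponents as rows L,M / cols ℓ,ρ,D,m,X1,X2,X3:
  L: [ 1 -3  1  0 -1 -3  2]
  M: [ 0  1  0  1  0  2 -3]
Row reduction gives pivot columns ℓ,ρ; rank = 2

2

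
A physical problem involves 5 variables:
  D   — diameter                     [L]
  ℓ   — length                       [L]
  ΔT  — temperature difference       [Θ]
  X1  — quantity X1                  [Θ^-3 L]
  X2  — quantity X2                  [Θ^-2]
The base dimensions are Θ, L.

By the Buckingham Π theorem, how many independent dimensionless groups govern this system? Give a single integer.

Exponent matrix [Θ,L] × [D,ℓ,ΔT,X1,X2]:
  Θ: [ 0  0  1 -3 -2]
  L: [ 1  1  0  1  0]
Row reduction gives pivot columns D,ΔT; rank = 2
Π count = n − r = 5 − 2 = 3

3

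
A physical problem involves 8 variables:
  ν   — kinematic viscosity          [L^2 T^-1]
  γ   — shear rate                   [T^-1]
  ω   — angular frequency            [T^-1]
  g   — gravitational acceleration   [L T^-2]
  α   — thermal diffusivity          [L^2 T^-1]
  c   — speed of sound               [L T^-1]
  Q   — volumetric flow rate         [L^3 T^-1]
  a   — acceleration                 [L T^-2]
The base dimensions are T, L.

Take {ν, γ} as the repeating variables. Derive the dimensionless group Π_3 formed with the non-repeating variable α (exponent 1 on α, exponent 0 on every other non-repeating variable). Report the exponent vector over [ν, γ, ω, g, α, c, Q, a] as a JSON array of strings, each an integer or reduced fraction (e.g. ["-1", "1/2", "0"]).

["-1", "0", "0", "0", "1", "0", "0", "0"]

Exponent matrix [T,L] × [ν,γ,ω,g,α,c,Q,a]:
  T: [-1 -1 -1 -2 -1 -1 -1 -2]
  L: [ 2  0  0  1  2  1  3  1]
Row reduction gives pivot columns ν,γ; rank = 2
Pivot set = {ν,γ}, free = {ω,g,α,c,Q,a}
RREF:
  r0: [   1    0    0  1/2    1  1/2  3/2  1/2]
  r1: [   0    1    1  3/2    0  1/2 -1/2  3/2]
Fix exponent of α at 1, ω at 0, g at 0, c at 0, Q at 0, a at 0; solve each RREF row for its pivot's exponent:
  r0: exp(ν) + (1)·1 = 0 ⇒ exp(ν) = -1
  r1: exp(γ) + (0)·1 = 0 ⇒ exp(γ) = 0
Π_3 = ν^-1 · α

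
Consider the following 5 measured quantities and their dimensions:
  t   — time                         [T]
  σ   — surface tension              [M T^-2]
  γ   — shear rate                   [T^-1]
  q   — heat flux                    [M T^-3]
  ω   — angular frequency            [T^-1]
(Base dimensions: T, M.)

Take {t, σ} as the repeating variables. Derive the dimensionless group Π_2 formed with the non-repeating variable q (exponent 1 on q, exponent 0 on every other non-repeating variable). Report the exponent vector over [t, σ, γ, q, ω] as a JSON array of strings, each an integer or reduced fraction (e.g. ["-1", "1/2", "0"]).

["1", "-1", "0", "1", "0"]

Dimensional matrix (T×M by t×σ×γ×q×ω):
  T: [ 1 -2 -1 -3 -1]
  M: [ 0  1  0  1  0]
RREF → pivots at {t,σ} ⇒ r = 2
Pivot set = {t,σ}, free = {γ,q,ω}
RREF:
  r0: [   1    0   -1   -1   -1]
  r1: [   0    1    0    1    0]
Fix exponent of q at 1, γ at 0, ω at 0; solve each RREF row for its pivot's exponent:
  r0: exp(t) + (-1)·1 = 0 ⇒ exp(t) = 1
  r1: exp(σ) + (1)·1 = 0 ⇒ exp(σ) = -1
Π_2 = t · σ^-1 · q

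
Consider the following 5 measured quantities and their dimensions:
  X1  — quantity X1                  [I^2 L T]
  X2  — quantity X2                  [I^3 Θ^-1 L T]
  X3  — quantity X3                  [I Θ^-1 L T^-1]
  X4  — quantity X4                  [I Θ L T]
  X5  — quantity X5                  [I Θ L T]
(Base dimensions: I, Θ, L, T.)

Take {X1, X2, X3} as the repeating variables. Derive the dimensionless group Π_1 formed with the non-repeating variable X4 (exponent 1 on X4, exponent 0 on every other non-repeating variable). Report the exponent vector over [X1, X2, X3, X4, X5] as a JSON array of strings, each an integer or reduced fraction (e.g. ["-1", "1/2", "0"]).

Write exponents as rows I,Θ,L,T / cols X1,X2,X3,X4,X5:
  I: [ 2  3  1  1  1]
  Θ: [ 0 -1 -1  1  1]
  L: [ 1  1  1  1  1]
  T: [ 1  1 -1  1  1]
RREF → pivots at {X1,X2,X3} ⇒ r = 3
Pivot set = {X1,X2,X3}, free = {X4,X5}
RREF:
  r0: [   1    0    0    2    2]
  r1: [   0    1    0   -1   -1]
  r2: [   0    0    1    0    0]
  r3: [   0    0    0    0    0]
Fix exponent of X4 at 1, X5 at 0; solve each RREF row for its pivot's exponent:
  r0: exp(X1) + (2)·1 = 0 ⇒ exp(X1) = -2
  r1: exp(X2) + (-1)·1 = 0 ⇒ exp(X2) = 1
  r2: exp(X3) + (0)·1 = 0 ⇒ exp(X3) = 0
Π_1 = X1^-2 · X2 · X4

["-2", "1", "0", "1", "0"]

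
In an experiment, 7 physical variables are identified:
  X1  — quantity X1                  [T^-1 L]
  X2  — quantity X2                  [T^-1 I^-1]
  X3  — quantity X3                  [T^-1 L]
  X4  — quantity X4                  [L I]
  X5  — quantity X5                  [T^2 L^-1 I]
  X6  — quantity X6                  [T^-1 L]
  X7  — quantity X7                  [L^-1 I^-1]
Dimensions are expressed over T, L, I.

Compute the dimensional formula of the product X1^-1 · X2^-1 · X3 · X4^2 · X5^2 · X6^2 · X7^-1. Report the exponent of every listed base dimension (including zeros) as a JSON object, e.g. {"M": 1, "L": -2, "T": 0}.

{"T": 3, "L": 3, "I": 6}

Exponent matrix [T,L,I] × [X1,X2,X3,X4,X5,X6,X7]:
  T: [-1 -1 -1  0  2 -1  0]
  L: [ 1  0  1  1 -1  1 -1]
  I: [ 0 -1  0  1  1  0 -1]
  [T]: (-1)·-1+(-1)·-1+(1)·-1+(2)·0+(2)·2+(2)·-1+(-1)·0 = 3
  [L]: (-1)·1+(-1)·0+(1)·1+(2)·1+(2)·-1+(2)·1+(-1)·-1 = 3
  [I]: (-1)·0+(-1)·-1+(1)·0+(2)·1+(2)·1+(2)·0+(-1)·-1 = 6
⇒ T^3 L^3 I^6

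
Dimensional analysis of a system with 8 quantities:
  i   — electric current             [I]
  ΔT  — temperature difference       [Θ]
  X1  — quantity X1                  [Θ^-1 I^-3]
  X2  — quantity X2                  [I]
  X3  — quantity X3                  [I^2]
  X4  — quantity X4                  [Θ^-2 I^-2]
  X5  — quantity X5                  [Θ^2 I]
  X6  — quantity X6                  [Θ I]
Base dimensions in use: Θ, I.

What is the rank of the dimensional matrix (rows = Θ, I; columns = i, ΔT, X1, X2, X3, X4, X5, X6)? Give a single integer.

Dimensional matrix (Θ×I by i×ΔT×X1×X2×X3×X4×X5×X6):
  Θ: [ 0  1 -1  0  0 -2  2  1]
  I: [ 1  0 -3  1  2 -2  1  1]
Echelon form has 2 nonzero rows (pivots: i,ΔT)

2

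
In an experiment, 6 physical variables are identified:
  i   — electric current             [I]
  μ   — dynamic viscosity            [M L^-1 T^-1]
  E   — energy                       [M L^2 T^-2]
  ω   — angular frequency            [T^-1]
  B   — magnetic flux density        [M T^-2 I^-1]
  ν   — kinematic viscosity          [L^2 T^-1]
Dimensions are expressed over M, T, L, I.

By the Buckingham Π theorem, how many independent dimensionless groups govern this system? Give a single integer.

2

Write exponents as rows M,T,L,I / cols i,μ,E,ω,B,ν:
  M: [ 0  1  1  0  1  0]
  T: [ 0 -1 -2 -1 -2 -1]
  L: [ 0 -1  2  0  0  2]
  I: [ 1  0  0  0 -1  0]
Echelon form has 4 nonzero rows (pivots: i,μ,E,ω)
Π count = n − r = 6 − 4 = 2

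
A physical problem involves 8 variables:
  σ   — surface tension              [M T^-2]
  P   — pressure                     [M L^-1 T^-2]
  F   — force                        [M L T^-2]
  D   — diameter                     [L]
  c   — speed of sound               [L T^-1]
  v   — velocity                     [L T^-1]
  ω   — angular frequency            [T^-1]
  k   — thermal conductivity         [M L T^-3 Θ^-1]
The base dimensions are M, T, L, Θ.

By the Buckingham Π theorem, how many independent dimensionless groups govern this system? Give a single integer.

Write exponents as rows M,T,L,Θ / cols σ,P,F,D,c,v,ω,k:
  M: [ 1  1  1  0  0  0  0  1]
  T: [-2 -2 -2  0 -1 -1 -1 -3]
  L: [ 0 -1  1  1  1  1  0  1]
  Θ: [ 0  0  0  0  0  0  0 -1]
Row reduction gives pivot columns σ,P,c,k; rank = 4
8 vars − rank 4 = 4 Π groups

4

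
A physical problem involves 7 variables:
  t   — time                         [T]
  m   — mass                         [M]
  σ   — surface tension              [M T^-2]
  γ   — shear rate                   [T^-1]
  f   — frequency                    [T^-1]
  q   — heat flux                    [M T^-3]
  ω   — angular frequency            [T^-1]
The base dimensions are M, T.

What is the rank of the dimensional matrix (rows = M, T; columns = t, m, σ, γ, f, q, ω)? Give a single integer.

Dimensional matrix (M×T by t×m×σ×γ×f×q×ω):
  M: [ 0  1  1  0  0  1  0]
  T: [ 1  0 -2 -1 -1 -3 -1]
RREF → pivots at {t,m} ⇒ r = 2

2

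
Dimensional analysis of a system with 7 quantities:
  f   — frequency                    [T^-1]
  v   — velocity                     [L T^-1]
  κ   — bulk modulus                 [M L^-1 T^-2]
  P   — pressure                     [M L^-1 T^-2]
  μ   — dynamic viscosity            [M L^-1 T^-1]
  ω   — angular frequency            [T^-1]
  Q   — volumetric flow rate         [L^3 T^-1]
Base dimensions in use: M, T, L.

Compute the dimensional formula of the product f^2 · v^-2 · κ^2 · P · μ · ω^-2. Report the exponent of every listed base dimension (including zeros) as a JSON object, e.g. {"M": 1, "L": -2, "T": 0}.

{"M": 4, "T": -5, "L": -6}

Write exponents as rows M,T,L / cols f,v,κ,P,μ,ω,Q:
  M: [ 0  0  1  1  1  0  0]
  T: [-1 -1 -2 -2 -1 -1 -1]
  L: [ 0  1 -1 -1 -1  0  3]
  [M]: (2)·0+(-2)·0+(2)·1+(1)·1+(1)·1+(-2)·0 = 4
  [T]: (2)·-1+(-2)·-1+(2)·-2+(1)·-2+(1)·-1+(-2)·-1 = -5
  [L]: (2)·0+(-2)·1+(2)·-1+(1)·-1+(1)·-1+(-2)·0 = -6
⇒ M^4 T^-5 L^-6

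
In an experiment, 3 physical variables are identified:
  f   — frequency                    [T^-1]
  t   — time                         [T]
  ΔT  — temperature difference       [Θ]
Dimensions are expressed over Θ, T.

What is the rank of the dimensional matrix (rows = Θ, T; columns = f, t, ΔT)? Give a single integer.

2

Dimensional matrix (Θ×T by f×t×ΔT):
  Θ: [ 0  0  1]
  T: [-1  1  0]
Echelon form has 2 nonzero rows (pivots: f,ΔT)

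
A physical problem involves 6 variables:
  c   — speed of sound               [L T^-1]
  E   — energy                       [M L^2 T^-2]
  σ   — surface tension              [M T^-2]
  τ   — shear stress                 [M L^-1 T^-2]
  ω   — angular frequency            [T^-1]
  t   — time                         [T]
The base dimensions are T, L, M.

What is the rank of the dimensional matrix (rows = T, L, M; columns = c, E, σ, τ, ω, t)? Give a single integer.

Dimensional matrix (T×L×M by c×E×σ×τ×ω×t):
  T: [-1 -2 -2 -2 -1  1]
  L: [ 1  2  0 -1  0  0]
  M: [ 0  1  1  1  0  0]
Echelon form has 3 nonzero rows (pivots: c,E,σ)

3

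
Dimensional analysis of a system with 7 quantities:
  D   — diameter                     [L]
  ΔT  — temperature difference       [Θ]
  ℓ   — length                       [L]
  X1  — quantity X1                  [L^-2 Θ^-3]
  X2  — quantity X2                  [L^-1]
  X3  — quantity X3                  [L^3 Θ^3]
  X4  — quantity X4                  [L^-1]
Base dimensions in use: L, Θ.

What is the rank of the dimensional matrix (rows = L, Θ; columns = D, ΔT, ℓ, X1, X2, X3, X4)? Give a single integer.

2

Dimensional matrix (L×Θ by D×ΔT×ℓ×X1×X2×X3×X4):
  L: [ 1  0  1 -2 -1  3 -1]
  Θ: [ 0  1  0 -3  0  3  0]
Echelon form has 2 nonzero rows (pivots: D,ΔT)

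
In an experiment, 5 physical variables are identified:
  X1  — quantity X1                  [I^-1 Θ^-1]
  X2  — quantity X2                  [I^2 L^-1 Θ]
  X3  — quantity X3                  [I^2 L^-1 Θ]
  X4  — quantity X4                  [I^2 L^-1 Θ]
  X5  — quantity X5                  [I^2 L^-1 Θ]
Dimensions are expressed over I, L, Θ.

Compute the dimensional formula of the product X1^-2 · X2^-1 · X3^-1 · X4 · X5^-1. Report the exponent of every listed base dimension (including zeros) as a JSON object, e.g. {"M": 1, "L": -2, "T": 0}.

{"I": -2, "L": 2, "Θ": 0}

Write exponents as rows I,L,Θ / cols X1,X2,X3,X4,X5:
  I: [-1  2  2  2  2]
  L: [ 0 -1 -1 -1 -1]
  Θ: [-1  1  1  1  1]
  [I]: (-2)·-1+(-1)·2+(-1)·2+(1)·2+(-1)·2 = -2
  [L]: (-2)·0+(-1)·-1+(-1)·-1+(1)·-1+(-1)·-1 = 2
  [Θ]: (-2)·-1+(-1)·1+(-1)·1+(1)·1+(-1)·1 = 0
⇒ I^-2 L^2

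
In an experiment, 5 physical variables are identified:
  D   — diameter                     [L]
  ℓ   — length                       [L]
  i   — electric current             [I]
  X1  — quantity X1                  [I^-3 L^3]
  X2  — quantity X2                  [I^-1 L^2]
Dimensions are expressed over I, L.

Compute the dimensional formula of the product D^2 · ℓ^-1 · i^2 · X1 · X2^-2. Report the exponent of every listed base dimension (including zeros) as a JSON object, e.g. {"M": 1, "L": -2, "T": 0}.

{"I": 1, "L": 0}

Dimensional matrix (I×L by D×ℓ×i×X1×X2):
  I: [ 0  0  1 -3 -1]
  L: [ 1  1  0  3  2]
  [I]: (2)·0+(-1)·0+(2)·1+(1)·-3+(-2)·-1 = 1
  [L]: (2)·1+(-1)·1+(2)·0+(1)·3+(-2)·2 = 0
⇒ I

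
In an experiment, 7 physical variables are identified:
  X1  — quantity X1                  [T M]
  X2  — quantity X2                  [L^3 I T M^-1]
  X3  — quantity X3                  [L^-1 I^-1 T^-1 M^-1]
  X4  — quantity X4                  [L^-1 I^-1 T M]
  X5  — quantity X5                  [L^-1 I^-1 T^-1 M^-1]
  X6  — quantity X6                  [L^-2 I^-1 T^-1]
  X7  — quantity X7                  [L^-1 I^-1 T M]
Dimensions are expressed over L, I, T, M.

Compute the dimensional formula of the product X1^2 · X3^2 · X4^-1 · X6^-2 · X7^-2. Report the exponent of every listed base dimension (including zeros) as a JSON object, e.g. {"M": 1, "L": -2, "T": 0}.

{"L": 5, "I": 3, "T": -1, "M": -3}

Write exponents as rows L,I,T,M / cols X1,X2,X3,X4,X5,X6,X7:
  L: [ 0  3 -1 -1 -1 -2 -1]
  I: [ 0  1 -1 -1 -1 -1 -1]
  T: [ 1  1 -1  1 -1 -1  1]
  M: [ 1 -1 -1  1 -1  0  1]
  [L]: (2)·0+(2)·-1+(-1)·-1+(-2)·-2+(-2)·-1 = 5
  [I]: (2)·0+(2)·-1+(-1)·-1+(-2)·-1+(-2)·-1 = 3
  [T]: (2)·1+(2)·-1+(-1)·1+(-2)·-1+(-2)·1 = -1
  [M]: (2)·1+(2)·-1+(-1)·1+(-2)·0+(-2)·1 = -3
⇒ L^5 I^3 T^-1 M^-3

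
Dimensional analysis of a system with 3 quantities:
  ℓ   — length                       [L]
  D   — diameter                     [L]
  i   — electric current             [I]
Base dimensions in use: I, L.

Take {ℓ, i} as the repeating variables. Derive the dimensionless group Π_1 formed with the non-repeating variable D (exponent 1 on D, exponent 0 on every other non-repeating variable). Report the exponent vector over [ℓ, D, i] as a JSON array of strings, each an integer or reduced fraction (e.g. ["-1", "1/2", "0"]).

["-1", "1", "0"]

Write exponents as rows I,L / cols ℓ,D,i:
  I: [ 0  0  1]
  L: [ 1  1  0]
RREF → pivots at {ℓ,i} ⇒ r = 2
Repeat: ℓ,i; free: D
RREF:
  r0: [   1    1    0]
  r1: [   0    0    1]
Fix exponent of D at 1; solve each RREF row for its pivot's exponent:
  r0: exp(ℓ) + (1)·1 = 0 ⇒ exp(ℓ) = -1
  r1: exp(i) + (0)·1 = 0 ⇒ exp(i) = 0
Π_1 = ℓ^-1 · D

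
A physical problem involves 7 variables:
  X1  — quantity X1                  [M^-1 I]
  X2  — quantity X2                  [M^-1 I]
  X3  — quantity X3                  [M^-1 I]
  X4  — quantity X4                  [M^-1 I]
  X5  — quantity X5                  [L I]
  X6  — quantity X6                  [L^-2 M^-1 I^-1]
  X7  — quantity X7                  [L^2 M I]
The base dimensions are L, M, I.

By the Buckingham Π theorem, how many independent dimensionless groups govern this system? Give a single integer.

5

Dimensional matrix (L×M×I by X1×X2×X3×X4×X5×X6×X7):
  L: [ 0  0  0  0  1 -2  2]
  M: [-1 -1 -1 -1  0 -1  1]
  I: [ 1  1  1  1  1 -1  1]
RREF → pivots at {X1,X5} ⇒ r = 2
Π count = n − r = 7 − 2 = 5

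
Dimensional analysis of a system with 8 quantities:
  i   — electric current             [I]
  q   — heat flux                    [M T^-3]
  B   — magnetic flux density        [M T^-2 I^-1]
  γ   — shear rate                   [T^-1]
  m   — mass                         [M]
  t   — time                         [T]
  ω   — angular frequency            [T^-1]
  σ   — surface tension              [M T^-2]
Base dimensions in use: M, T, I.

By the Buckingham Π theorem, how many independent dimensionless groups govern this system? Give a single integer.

Write exponents as rows M,T,I / cols i,q,B,γ,m,t,ω,σ:
  M: [ 0  1  1  0  1  0  0  1]
  T: [ 0 -3 -2 -1  0  1 -1 -2]
  I: [ 1  0 -1  0  0  0  0  0]
Row reduction gives pivot columns i,q,B; rank = 3
8 vars − rank 3 = 5 Π groups

5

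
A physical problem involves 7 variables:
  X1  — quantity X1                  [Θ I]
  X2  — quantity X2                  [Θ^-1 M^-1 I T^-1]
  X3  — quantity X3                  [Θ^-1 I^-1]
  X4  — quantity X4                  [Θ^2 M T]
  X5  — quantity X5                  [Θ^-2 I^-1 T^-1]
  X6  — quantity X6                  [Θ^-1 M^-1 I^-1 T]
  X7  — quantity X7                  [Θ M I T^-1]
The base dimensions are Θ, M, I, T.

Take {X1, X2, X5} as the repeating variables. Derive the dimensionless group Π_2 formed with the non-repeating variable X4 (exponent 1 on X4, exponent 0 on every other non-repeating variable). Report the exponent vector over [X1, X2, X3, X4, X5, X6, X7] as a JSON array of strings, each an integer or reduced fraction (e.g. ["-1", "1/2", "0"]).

["-1", "1", "0", "1", "0", "0", "0"]

Write exponents as rows Θ,M,I,T / cols X1,X2,X3,X4,X5,X6,X7:
  Θ: [ 1 -1 -1  2 -2 -1  1]
  M: [ 0 -1  0  1  0 -1  1]
  I: [ 1  1 -1  0 -1 -1  1]
  T: [ 0 -1  0  1 -1  1 -1]
Echelon form has 3 nonzero rows (pivots: X1,X2,X5)
Repeat: X1,X2,X5; free: X3,X4,X6,X7
RREF:
  r0: [   1    0   -1    1    0   -4    4]
  r1: [   0    1    0   -1    0    1   -1]
  r2: [   0    0    0    0    1   -2    2]
  r3: [   0    0    0    0    0    0    0]
Fix exponent of X4 at 1, X3 at 0, X6 at 0, X7 at 0; solve each RREF row for its pivot's exponent:
  r0: exp(X1) + (1)·1 = 0 ⇒ exp(X1) = -1
  r1: exp(X2) + (-1)·1 = 0 ⇒ exp(X2) = 1
  r2: exp(X5) + (0)·1 = 0 ⇒ exp(X5) = 0
Π_2 = X1^-1 · X2 · X4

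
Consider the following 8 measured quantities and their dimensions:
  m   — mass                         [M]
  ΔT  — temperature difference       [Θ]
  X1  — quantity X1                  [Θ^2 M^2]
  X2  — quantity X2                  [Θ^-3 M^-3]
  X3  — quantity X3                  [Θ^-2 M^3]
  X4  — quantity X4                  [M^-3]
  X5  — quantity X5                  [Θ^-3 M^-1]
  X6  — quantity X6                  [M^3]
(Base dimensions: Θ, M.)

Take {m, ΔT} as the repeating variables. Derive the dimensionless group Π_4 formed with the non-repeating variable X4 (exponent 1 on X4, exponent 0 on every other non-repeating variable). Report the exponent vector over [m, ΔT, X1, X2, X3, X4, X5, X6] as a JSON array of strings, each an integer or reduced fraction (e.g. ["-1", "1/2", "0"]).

["3", "0", "0", "0", "0", "1", "0", "0"]

Exponent matrix [Θ,M] × [m,ΔT,X1,X2,X3,X4,X5,X6]:
  Θ: [ 0  1  2 -3 -2  0 -3  0]
  M: [ 1  0  2 -3  3 -3 -1  3]
Echelon form has 2 nonzero rows (pivots: m,ΔT)
Repeat: m,ΔT; free: X1,X2,X3,X4,X5,X6
RREF:
  r0: [   1    0    2   -3    3   -3   -1    3]
  r1: [   0    1    2   -3   -2    0   -3    0]
Fix exponent of X4 at 1, X1 at 0, X2 at 0, X3 at 0, X5 at 0, X6 at 0; solve each RREF row for its pivot's exponent:
  r0: exp(m) + (-3)·1 = 0 ⇒ exp(m) = 3
  r1: exp(ΔT) + (0)·1 = 0 ⇒ exp(ΔT) = 0
Π_4 = m^3 · X4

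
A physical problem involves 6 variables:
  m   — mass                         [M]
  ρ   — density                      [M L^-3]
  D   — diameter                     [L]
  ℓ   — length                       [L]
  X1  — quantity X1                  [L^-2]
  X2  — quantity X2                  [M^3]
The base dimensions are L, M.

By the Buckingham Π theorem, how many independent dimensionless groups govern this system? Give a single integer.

4

Exponent matrix [L,M] × [m,ρ,D,ℓ,X1,X2]:
  L: [ 0 -3  1  1 -2  0]
  M: [ 1  1  0  0  0  3]
Echelon form has 2 nonzero rows (pivots: m,ρ)
Π count = n − r = 6 − 2 = 4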